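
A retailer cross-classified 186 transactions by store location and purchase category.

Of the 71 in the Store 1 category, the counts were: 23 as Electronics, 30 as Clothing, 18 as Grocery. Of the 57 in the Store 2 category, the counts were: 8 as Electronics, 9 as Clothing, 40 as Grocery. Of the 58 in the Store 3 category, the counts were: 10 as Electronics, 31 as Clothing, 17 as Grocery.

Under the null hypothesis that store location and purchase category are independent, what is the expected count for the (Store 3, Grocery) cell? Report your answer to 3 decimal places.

Row total (Store 3) = 58; column total (Grocery) = 75; grand total N = 186.
Expected count = (row total × column total) / N = 58 × 75 / 186 = 23.387.

23.387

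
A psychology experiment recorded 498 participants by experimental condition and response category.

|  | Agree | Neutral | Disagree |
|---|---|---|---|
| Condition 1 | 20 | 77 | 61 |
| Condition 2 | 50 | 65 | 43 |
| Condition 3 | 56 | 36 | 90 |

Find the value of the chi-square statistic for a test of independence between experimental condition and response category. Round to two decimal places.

Row totals: 158, 158, 182. Column totals: 126, 178, 194. Grand total N = 498.
Expected counts (row total × column total / N):
  Condition 1, Agree: 158×126/498 = 39.976
  Condition 1, Neutral: 158×178/498 = 56.474
  Condition 1, Disagree: 158×194/498 = 61.550
  Condition 2, Agree: 158×126/498 = 39.976
  Condition 2, Neutral: 158×178/498 = 56.474
  Condition 2, Disagree: 158×194/498 = 61.550
  Condition 3, Agree: 182×126/498 = 46.048
  Condition 3, Neutral: 182×178/498 = 65.052
  Condition 3, Disagree: 182×194/498 = 70.900
Contributions (O − E)²/E:
  (20 − 39.976)²/39.976 = 9.9820
  (77 − 56.474)²/56.474 = 7.4604
  (61 − 61.550)²/61.550 = 0.0049
  (50 − 39.976)²/39.976 = 2.5135
  (65 − 56.474)²/56.474 = 1.2872
  (43 − 61.550)²/61.550 = 5.5906
  (56 − 46.048)²/46.048 = 2.1508
  (36 − 65.052)²/65.052 = 12.9745
  (90 − 70.900)²/70.900 = 5.1454
χ² = 9.9820 + 7.4604 + 0.0049 + 2.5135 + 1.2872 + 5.5906 + 2.1508 + 12.9745 + 5.1454 = 47.11

47.11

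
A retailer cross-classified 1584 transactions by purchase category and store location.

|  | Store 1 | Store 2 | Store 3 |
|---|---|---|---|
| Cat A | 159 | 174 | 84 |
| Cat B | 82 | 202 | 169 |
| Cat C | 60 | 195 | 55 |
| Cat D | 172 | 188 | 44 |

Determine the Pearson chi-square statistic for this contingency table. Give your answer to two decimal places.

Row totals: 417, 453, 310, 404. Column totals: 473, 759, 352. Grand total N = 1584.
Expected counts (row total × column total / N):
  Cat A, Store 1: 417×473/1584 = 124.5208
  Cat A, Store 2: 417×759/1584 = 199.8125
  Cat A, Store 3: 417×352/1584 = 92.6667
  Cat B, Store 1: 453×473/1584 = 135.2708
  Cat B, Store 2: 453×759/1584 = 217.0625
  Cat B, Store 3: 453×352/1584 = 100.6667
  Cat C, Store 1: 310×473/1584 = 92.5694
  Cat C, Store 2: 310×759/1584 = 148.5417
  Cat C, Store 3: 310×352/1584 = 68.8889
  Cat D, Store 1: 404×473/1584 = 120.6389
  Cat D, Store 2: 404×759/1584 = 193.5833
  Cat D, Store 3: 404×352/1584 = 89.7778
Contributions (O − E)²/E:
  (159 − 124.5208)²/124.5208 = 9.5471
  (174 − 199.8125)²/199.8125 = 3.3346
  (84 − 92.6667)²/92.6667 = 0.8106
  (82 − 135.2708)²/135.2708 = 20.9785
  (202 − 217.0625)²/217.0625 = 1.0452
  (169 − 100.6667)²/100.6667 = 46.3851
  (60 − 92.5694)²/92.5694 = 11.4591
  (195 − 148.5417)²/148.5417 = 14.5304
  (55 − 68.8889)²/68.8889 = 2.8002
  (172 − 120.6389)²/120.6389 = 21.8666
  (188 − 193.5833)²/193.5833 = 0.1610
  (44 − 89.7778)²/89.7778 = 23.3422
χ² = 9.5471 + 3.3346 + 0.8106 + 20.9785 + 1.0452 + 46.3851 + 11.4591 + 14.5304 + 2.8002 + 21.8666 + 0.1610 + 23.3422 = 156.26

156.26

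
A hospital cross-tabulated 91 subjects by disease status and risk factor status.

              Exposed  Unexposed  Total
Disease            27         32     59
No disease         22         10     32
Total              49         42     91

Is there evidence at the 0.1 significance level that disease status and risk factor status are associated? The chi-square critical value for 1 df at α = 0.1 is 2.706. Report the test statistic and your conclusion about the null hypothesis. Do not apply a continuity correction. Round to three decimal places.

4.411; reject H₀

Grand total N = 91.
Expected counts (row total × column total / N):
  Disease, Exposed: 59×49/91 = 31.7692
  Disease, Unexposed: 59×42/91 = 27.2308
  No disease, Exposed: 32×49/91 = 17.2308
  No disease, Unexposed: 32×42/91 = 14.7692
Contributions (O − E)²/E:
  (27 − 31.7692)²/31.7692 = 0.7160
  (32 − 27.2308)²/27.2308 = 0.8353
  (22 − 17.2308)²/17.2308 = 1.3200
  (10 − 14.7692)²/14.7692 = 1.5400
χ² = 0.7160 + 0.8353 + 1.3200 + 1.5400 = 4.411
df = (2−1)(2−1) = 1. Since 4.411 > 2.706, reject the null hypothesis of independence at α = 0.1.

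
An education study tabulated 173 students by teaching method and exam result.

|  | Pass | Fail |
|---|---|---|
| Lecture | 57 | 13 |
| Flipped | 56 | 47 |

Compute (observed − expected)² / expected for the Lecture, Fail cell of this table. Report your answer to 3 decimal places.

Row total (Lecture) = 70; column total (Fail) = 60; N = 173.
Expected count E = 70 × 60 / 173 = 24.2775.
Contribution = (O − E)²/E = (13 − 24.2775)² / 24.2775 = 5.239.

5.239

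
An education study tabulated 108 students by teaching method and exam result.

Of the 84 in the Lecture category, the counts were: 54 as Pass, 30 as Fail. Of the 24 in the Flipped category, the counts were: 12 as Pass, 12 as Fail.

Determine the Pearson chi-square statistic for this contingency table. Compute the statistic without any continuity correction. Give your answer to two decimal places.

1.60

Row totals: 84, 24. Column totals: 66, 42. Grand total N = 108.
Expected counts (row total × column total / N):
  Lecture, Pass: 84×66/108 = 51.333
  Lecture, Fail: 84×42/108 = 32.667
  Flipped, Pass: 24×66/108 = 14.667
  Flipped, Fail: 24×42/108 = 9.333
Contributions (O − E)²/E:
  (54 − 51.333)²/51.333 = 0.1386
  (30 − 32.667)²/32.667 = 0.2177
  (12 − 14.667)²/14.667 = 0.4850
  (12 − 9.333)²/9.333 = 0.7621
χ² = 0.1386 + 0.2177 + 0.4850 + 0.7621 = 1.60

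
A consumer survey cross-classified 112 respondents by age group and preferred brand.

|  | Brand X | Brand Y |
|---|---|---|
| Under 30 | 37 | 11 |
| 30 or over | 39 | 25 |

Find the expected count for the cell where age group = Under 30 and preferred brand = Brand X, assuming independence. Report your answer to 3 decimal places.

32.571

Row total (Under 30) = 48; column total (Brand X) = 76; grand total N = 112.
Expected count = (row total × column total) / N = 48 × 76 / 112 = 32.571.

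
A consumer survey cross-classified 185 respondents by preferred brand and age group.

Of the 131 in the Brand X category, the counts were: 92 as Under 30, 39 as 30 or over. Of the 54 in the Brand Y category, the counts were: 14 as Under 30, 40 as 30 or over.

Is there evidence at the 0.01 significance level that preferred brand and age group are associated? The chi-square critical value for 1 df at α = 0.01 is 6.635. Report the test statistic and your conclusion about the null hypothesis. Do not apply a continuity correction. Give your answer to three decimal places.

30.674; reject H₀

Row totals: 131, 54. Column totals: 106, 79. Grand total N = 185.
Expected counts (row total × column total / N):
  Brand X, Under 30: 131×106/185 = 75.0595
  Brand X, 30 or over: 131×79/185 = 55.9405
  Brand Y, Under 30: 54×106/185 = 30.9405
  Brand Y, 30 or over: 54×79/185 = 23.0595
Contributions (O − E)²/E:
  (92 − 75.0595)²/75.0595 = 3.8234
  (39 − 55.9405)²/55.9405 = 5.1301
  (14 − 30.9405)²/30.9405 = 9.2752
  (40 − 23.0595)²/23.0595 = 12.4452
χ² = 3.8234 + 5.1301 + 9.2752 + 12.4452 = 30.674
df = (2−1)(2−1) = 1. Since 30.674 > 6.635, reject the null hypothesis of independence at α = 0.01.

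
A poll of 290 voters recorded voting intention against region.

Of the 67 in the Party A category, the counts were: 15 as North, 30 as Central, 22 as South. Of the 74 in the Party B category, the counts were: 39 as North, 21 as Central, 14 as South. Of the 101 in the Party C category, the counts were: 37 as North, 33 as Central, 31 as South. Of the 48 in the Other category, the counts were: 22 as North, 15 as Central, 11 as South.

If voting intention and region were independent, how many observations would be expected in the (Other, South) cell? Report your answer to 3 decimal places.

Row total (Other) = 48; column total (South) = 78; grand total N = 290.
Expected count = (row total × column total) / N = 48 × 78 / 290 = 12.910.

12.910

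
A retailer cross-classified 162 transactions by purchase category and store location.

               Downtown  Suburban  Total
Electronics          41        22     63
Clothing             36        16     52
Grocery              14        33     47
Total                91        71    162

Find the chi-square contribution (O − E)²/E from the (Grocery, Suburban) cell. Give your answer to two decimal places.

7.47

Row total (Grocery) = 47; column total (Suburban) = 71; N = 162.
Expected count E = 47 × 71 / 162 = 20.5988.
Contribution = (O − E)²/E = (33 − 20.5988)² / 20.5988 = 7.47.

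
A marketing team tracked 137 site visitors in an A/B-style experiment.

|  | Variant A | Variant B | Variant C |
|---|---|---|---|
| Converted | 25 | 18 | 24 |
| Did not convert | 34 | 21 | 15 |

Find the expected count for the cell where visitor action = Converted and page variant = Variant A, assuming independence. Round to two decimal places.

28.85

Row total (Converted) = 67; column total (Variant A) = 59; grand total N = 137.
Expected count = (row total × column total) / N = 67 × 59 / 137 = 28.85.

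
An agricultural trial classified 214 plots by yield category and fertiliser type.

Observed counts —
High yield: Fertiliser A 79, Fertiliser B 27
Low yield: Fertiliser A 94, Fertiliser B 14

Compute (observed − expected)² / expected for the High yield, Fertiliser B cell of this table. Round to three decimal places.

2.205

Row total (High yield) = 106; column total (Fertiliser B) = 41; N = 214.
Expected count E = 106 × 41 / 214 = 20.3084.
Contribution = (O − E)²/E = (27 − 20.3084)² / 20.3084 = 2.205.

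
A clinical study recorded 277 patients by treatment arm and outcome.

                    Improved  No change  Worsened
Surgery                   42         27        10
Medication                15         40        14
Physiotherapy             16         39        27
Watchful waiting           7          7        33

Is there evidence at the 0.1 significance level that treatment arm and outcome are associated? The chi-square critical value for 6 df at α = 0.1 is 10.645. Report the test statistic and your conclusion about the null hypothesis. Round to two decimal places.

72.78; reject H₀

Row totals: 79, 69, 82, 47. Column totals: 80, 113, 84. Grand total N = 277.
Expected counts (row total × column total / N):
  Surgery, Improved: 79×80/277 = 22.816
  Surgery, No change: 79×113/277 = 32.227
  Surgery, Worsened: 79×84/277 = 23.957
  Medication, Improved: 69×80/277 = 19.928
  Medication, No change: 69×113/277 = 28.148
  Medication, Worsened: 69×84/277 = 20.924
  Physiotherapy, Improved: 82×80/277 = 23.682
  Physiotherapy, No change: 82×113/277 = 33.451
  Physiotherapy, Worsened: 82×84/277 = 24.866
  Watchful waiting, Improved: 47×80/277 = 13.574
  Watchful waiting, No change: 47×113/277 = 19.173
  Watchful waiting, Worsened: 47×84/277 = 14.253
Contributions (O − E)²/E:
  (42 − 22.816)²/22.816 = 16.1302
  (27 − 32.227)²/32.227 = 0.8478
  (10 − 23.957)²/23.957 = 8.1311
  (15 − 19.928)²/19.928 = 1.2186
  (40 − 28.148)²/28.148 = 4.9904
  (14 − 20.924)²/20.924 = 2.2912
  (16 − 23.682)²/23.682 = 2.4919
  (39 − 33.451)²/33.451 = 0.9205
  (27 − 24.866)²/24.866 = 0.1831
  (7 − 13.574)²/13.574 = 3.1838
  (7 − 19.173)²/19.173 = 7.7287
  (33 − 14.253)²/14.253 = 24.6580
χ² = 16.1302 + 0.8478 + 8.1311 + 1.2186 + 4.9904 + 2.2912 + 2.4919 + 0.9205 + 0.1831 + 3.1838 + 7.7287 + 24.6580 = 72.78
df = (4−1)(3−1) = 6. Since 72.78 > 10.645, reject the null hypothesis of independence at α = 0.1.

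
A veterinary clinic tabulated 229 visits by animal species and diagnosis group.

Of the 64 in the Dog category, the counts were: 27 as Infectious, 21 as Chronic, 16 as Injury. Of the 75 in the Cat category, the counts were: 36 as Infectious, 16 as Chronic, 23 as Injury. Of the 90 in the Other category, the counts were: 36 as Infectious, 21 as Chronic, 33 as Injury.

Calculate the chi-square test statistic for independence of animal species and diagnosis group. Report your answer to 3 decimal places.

Row totals: 64, 75, 90. Column totals: 99, 58, 72. Grand total N = 229.
Expected counts (row total × column total / N):
  Dog, Infectious: 64×99/229 = 27.66812
  Dog, Chronic: 64×58/229 = 16.20961
  Dog, Injury: 64×72/229 = 20.12227
  Cat, Infectious: 75×99/229 = 32.42358
  Cat, Chronic: 75×58/229 = 18.99563
  Cat, Injury: 75×72/229 = 23.58079
  Other, Infectious: 90×99/229 = 38.90830
  Other, Chronic: 90×58/229 = 22.79476
  Other, Injury: 90×72/229 = 28.29694
Contributions (O − E)²/E:
  (27 − 27.66812)²/27.66812 = 0.0161
  (21 − 16.20961)²/16.20961 = 1.4157
  (16 − 20.12227)²/20.12227 = 0.8445
  (36 − 32.42358)²/32.42358 = 0.3945
  (16 − 18.99563)²/18.99563 = 0.4724
  (23 − 23.58079)²/23.58079 = 0.0143
  (36 − 38.90830)²/38.90830 = 0.2174
  (21 − 22.79476)²/22.79476 = 0.1413
  (33 − 28.29694)²/28.29694 = 0.7817
χ² = 0.0161 + 1.4157 + 0.8445 + 0.3945 + 0.4724 + 0.0143 + 0.2174 + 0.1413 + 0.7817 = 4.298

4.298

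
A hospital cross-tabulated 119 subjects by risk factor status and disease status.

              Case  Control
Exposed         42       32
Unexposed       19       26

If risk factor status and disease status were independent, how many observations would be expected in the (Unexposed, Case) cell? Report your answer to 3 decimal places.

Row total (Unexposed) = 45; column total (Case) = 61; grand total N = 119.
Expected count = (row total × column total) / N = 45 × 61 / 119 = 23.067.

23.067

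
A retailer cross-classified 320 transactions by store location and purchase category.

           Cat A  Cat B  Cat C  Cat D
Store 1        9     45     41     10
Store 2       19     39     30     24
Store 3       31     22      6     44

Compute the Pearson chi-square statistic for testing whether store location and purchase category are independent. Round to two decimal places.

Row totals: 105, 112, 103. Column totals: 59, 106, 77, 78. Grand total N = 320.
Expected counts (row total × column total / N):
  Store 1, Cat A: 105×59/320 = 19.359
  Store 1, Cat B: 105×106/320 = 34.781
  Store 1, Cat C: 105×77/320 = 25.266
  Store 1, Cat D: 105×78/320 = 25.594
  Store 2, Cat A: 112×59/320 = 20.650
  Store 2, Cat B: 112×106/320 = 37.100
  Store 2, Cat C: 112×77/320 = 26.950
  Store 2, Cat D: 112×78/320 = 27.300
  Store 3, Cat A: 103×59/320 = 18.991
  Store 3, Cat B: 103×106/320 = 34.119
  Store 3, Cat C: 103×77/320 = 24.784
  Store 3, Cat D: 103×78/320 = 25.106
Contributions (O − E)²/E:
  (9 − 19.359)²/19.359 = 5.5431
  (45 − 34.781)²/34.781 = 3.0024
  (41 − 25.266)²/25.266 = 9.7981
  (10 − 25.594)²/25.594 = 9.5012
  (19 − 20.650)²/20.650 = 0.1318
  (39 − 37.100)²/37.100 = 0.0973
  (30 − 26.950)²/26.950 = 0.3452
  (24 − 27.300)²/27.300 = 0.3989
  (31 − 18.991)²/18.991 = 7.5939
  (22 − 34.119)²/34.119 = 4.3046
  (6 − 24.784)²/24.784 = 14.2366
  (44 − 25.106)²/25.106 = 14.2190
χ² = 5.5431 + 3.0024 + 9.7981 + 9.5012 + 0.1318 + 0.0973 + 0.3452 + 0.3989 + 7.5939 + 4.3046 + 14.2366 + 14.2190 = 69.17

69.17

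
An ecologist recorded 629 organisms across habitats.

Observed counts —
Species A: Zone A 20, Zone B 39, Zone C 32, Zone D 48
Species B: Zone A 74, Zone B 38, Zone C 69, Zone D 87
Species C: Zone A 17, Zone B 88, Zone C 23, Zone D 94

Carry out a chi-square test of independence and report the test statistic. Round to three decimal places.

Row totals: 139, 268, 222. Column totals: 111, 165, 124, 229. Grand total N = 629.
Expected counts (row total × column total / N):
  Species A, Zone A: 139×111/629 = 24.5294
  Species A, Zone B: 139×165/629 = 36.4626
  Species A, Zone C: 139×124/629 = 27.4022
  Species A, Zone D: 139×229/629 = 50.6057
  Species B, Zone A: 268×111/629 = 47.2941
  Species B, Zone B: 268×165/629 = 70.3021
  Species B, Zone C: 268×124/629 = 52.8331
  Species B, Zone D: 268×229/629 = 97.5707
  Species C, Zone A: 222×111/629 = 39.1765
  Species C, Zone B: 222×165/629 = 58.2353
  Species C, Zone C: 222×124/629 = 43.7647
  Species C, Zone D: 222×229/629 = 80.8235
Contributions (O − E)²/E:
  (20 − 24.5294)²/24.5294 = 0.8364
  (39 − 36.4626)²/36.4626 = 0.1766
  (32 − 27.4022)²/27.4022 = 0.7715
  (48 − 50.6057)²/50.6057 = 0.1342
  (74 − 47.2941)²/47.2941 = 15.0802
  (38 − 70.3021)²/70.3021 = 14.8420
  (69 − 52.8331)²/52.8331 = 4.9471
  (87 − 97.5707)²/97.5707 = 1.1452
  (17 − 39.1765)²/39.1765 = 12.5534
  (88 − 58.2353)²/58.2353 = 15.2131
  (23 − 43.7647)²/43.7647 = 9.8521
  (94 − 80.8235)²/80.8235 = 2.1481
χ² = 0.8364 + 0.1766 + 0.7715 + 0.1342 + 15.0802 + 14.8420 + 4.9471 + 1.1452 + 12.5534 + 15.2131 + 9.8521 + 2.1481 = 77.700

77.700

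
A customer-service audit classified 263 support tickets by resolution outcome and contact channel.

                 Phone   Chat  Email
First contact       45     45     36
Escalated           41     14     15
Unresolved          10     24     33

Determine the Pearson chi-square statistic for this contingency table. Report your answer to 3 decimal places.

Row totals: 126, 70, 67. Column totals: 96, 83, 84. Grand total N = 263.
Expected counts (row total × column total / N):
  First contact, Phone: 126×96/263 = 45.99240
  First contact, Chat: 126×83/263 = 39.76426
  First contact, Email: 126×84/263 = 40.24335
  Escalated, Phone: 70×96/263 = 25.55133
  Escalated, Chat: 70×83/263 = 22.09125
  Escalated, Email: 70×84/263 = 22.35741
  Unresolved, Phone: 67×96/263 = 24.45627
  Unresolved, Chat: 67×83/263 = 21.14449
  Unresolved, Email: 67×84/263 = 21.39924
Contributions (O − E)²/E:
  (45 − 45.99240)²/45.99240 = 0.0214
  (45 − 39.76426)²/39.76426 = 0.6894
  (36 − 40.24335)²/40.24335 = 0.4474
  (41 − 25.55133)²/25.55133 = 9.3405
  (14 − 22.09125)²/22.09125 = 2.9635
  (15 − 22.35741)²/22.35741 = 2.4212
  (10 − 24.45627)²/24.45627 = 8.5452
  (24 − 21.14449)²/21.14449 = 0.3856
  (33 − 21.39924)²/21.39924 = 6.2889
χ² = 0.0214 + 0.6894 + 0.4474 + 9.3405 + 2.9635 + 2.4212 + 8.5452 + 0.3856 + 6.2889 = 31.103

31.103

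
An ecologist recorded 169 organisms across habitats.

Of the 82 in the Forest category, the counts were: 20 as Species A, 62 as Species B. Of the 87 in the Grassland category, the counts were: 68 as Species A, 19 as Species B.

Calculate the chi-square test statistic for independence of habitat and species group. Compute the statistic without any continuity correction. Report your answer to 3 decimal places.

48.904

Row totals: 82, 87. Column totals: 88, 81. Grand total N = 169.
Expected counts (row total × column total / N):
  Forest, Species A: 82×88/169 = 42.6982
  Forest, Species B: 82×81/169 = 39.3018
  Grassland, Species A: 87×88/169 = 45.3018
  Grassland, Species B: 87×81/169 = 41.6982
Contributions (O − E)²/E:
  (20 − 42.6982)²/42.6982 = 12.0663
  (62 − 39.3018)²/39.3018 = 13.1090
  (68 − 45.3018)²/45.3018 = 11.3728
  (19 − 41.6982)²/41.6982 = 12.3556
χ² = 12.0663 + 13.1090 + 11.3728 + 12.3556 = 48.904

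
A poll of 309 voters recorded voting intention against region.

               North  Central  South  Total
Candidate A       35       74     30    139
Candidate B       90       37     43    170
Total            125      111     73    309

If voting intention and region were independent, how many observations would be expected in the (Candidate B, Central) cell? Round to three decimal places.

61.068

Row total (Candidate B) = 170; column total (Central) = 111; grand total N = 309.
Expected count = (row total × column total) / N = 170 × 111 / 309 = 61.068.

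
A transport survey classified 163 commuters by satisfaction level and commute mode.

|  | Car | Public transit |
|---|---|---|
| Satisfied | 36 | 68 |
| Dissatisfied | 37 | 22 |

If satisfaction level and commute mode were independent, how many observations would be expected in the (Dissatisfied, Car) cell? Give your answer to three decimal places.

Row total (Dissatisfied) = 59; column total (Car) = 73; grand total N = 163.
Expected count = (row total × column total) / N = 59 × 73 / 163 = 26.423.

26.423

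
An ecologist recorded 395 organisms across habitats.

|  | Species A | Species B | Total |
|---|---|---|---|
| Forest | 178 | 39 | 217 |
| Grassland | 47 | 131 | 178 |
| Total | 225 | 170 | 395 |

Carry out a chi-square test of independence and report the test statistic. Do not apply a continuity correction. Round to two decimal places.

Grand total N = 395.
Expected counts (row total × column total / N):
  Forest, Species A: 217×225/395 = 123.608
  Forest, Species B: 217×170/395 = 93.392
  Grassland, Species A: 178×225/395 = 101.392
  Grassland, Species B: 178×170/395 = 76.608
Contributions (O − E)²/E:
  (178 − 123.608)²/123.608 = 23.9345
  (39 − 93.392)²/93.392 = 31.6782
  (47 − 101.392)²/101.392 = 29.1787
  (131 − 76.608)²/76.608 = 38.6185
χ² = 23.9345 + 31.6782 + 29.1787 + 38.6185 = 123.41

123.41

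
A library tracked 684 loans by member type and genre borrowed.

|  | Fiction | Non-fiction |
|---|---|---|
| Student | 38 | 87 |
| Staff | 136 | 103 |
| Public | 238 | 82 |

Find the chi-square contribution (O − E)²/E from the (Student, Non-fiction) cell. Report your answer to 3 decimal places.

27.978

Row total (Student) = 125; column total (Non-fiction) = 272; N = 684.
Expected count E = 125 × 272 / 684 = 49.7076.
Contribution = (O − E)²/E = (87 − 49.7076)² / 49.7076 = 27.978.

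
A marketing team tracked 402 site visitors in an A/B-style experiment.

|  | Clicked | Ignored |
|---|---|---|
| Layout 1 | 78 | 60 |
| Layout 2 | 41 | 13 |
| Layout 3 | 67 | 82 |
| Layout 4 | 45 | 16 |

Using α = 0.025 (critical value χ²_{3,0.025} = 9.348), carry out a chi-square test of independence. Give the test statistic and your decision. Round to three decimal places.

23.737; reject H₀

Row totals: 138, 54, 149, 61. Column totals: 231, 171. Grand total N = 402.
Expected counts (row total × column total / N):
  Layout 1, Clicked: 138×231/402 = 79.29851
  Layout 1, Ignored: 138×171/402 = 58.70149
  Layout 2, Clicked: 54×231/402 = 31.02985
  Layout 2, Ignored: 54×171/402 = 22.97015
  Layout 3, Clicked: 149×231/402 = 85.61940
  Layout 3, Ignored: 149×171/402 = 63.38060
  Layout 4, Clicked: 61×231/402 = 35.05224
  Layout 4, Ignored: 61×171/402 = 25.94776
Contributions (O − E)²/E:
  (78 − 79.29851)²/79.29851 = 0.0213
  (60 − 58.70149)²/58.70149 = 0.0287
  (41 − 31.02985)²/31.02985 = 3.2035
  (13 − 22.97015)²/22.97015 = 4.3275
  (67 − 85.61940)²/85.61940 = 4.0491
  (82 − 63.38060)²/63.38060 = 5.4698
  (45 − 35.05224)²/35.05224 = 2.8232
  (16 − 25.94776)²/25.94776 = 3.8137
χ² = 0.0213 + 0.0287 + 3.2035 + 4.3275 + 4.0491 + 5.4698 + 2.8232 + 3.8137 = 23.737
df = (4−1)(2−1) = 3. Since 23.737 > 9.348, reject the null hypothesis of independence at α = 0.025.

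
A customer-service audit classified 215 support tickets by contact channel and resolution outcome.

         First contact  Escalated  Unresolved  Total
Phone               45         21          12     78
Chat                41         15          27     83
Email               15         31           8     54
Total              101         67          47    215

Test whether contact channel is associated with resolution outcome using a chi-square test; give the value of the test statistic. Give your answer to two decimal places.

Grand total N = 215.
Expected counts (row total × column total / N):
  Phone, First contact: 78×101/215 = 36.642
  Phone, Escalated: 78×67/215 = 24.307
  Phone, Unresolved: 78×47/215 = 17.051
  Chat, First contact: 83×101/215 = 38.991
  Chat, Escalated: 83×67/215 = 25.865
  Chat, Unresolved: 83×47/215 = 18.144
  Email, First contact: 54×101/215 = 25.367
  Email, Escalated: 54×67/215 = 16.828
  Email, Unresolved: 54×47/215 = 11.805
Contributions (O − E)²/E:
  (45 − 36.642)²/36.642 = 1.9065
  (21 − 24.307)²/24.307 = 0.4499
  (12 − 17.051)²/17.051 = 1.4963
  (41 − 38.991)²/38.991 = 0.1035
  (15 − 25.865)²/25.865 = 4.5640
  (27 − 18.144)²/18.144 = 4.3226
  (15 − 25.367)²/25.367 = 4.2368
  (31 − 16.828)²/16.828 = 11.9352
  (8 − 11.805)²/11.805 = 1.2264
χ² = 1.9065 + 0.4499 + 1.4963 + 0.1035 + 4.5640 + 4.3226 + 4.2368 + 11.9352 + 1.2264 = 30.24

30.24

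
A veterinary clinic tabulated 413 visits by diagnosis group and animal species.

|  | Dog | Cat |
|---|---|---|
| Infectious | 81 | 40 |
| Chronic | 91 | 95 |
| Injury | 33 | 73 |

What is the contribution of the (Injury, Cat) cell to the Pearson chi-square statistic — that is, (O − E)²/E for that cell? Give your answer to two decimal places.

7.21

Row total (Injury) = 106; column total (Cat) = 208; N = 413.
Expected count E = 106 × 208 / 413 = 53.3850.
Contribution = (O − E)²/E = (73 − 53.3850)² / 53.3850 = 7.21.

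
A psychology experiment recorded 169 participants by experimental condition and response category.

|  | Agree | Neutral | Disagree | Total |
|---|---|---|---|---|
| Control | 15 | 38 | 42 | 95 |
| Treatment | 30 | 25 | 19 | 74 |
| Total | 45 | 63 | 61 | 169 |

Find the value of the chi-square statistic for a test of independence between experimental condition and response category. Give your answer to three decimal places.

Grand total N = 169.
Expected counts (row total × column total / N):
  Control, Agree: 95×45/169 = 25.2959
  Control, Neutral: 95×63/169 = 35.4142
  Control, Disagree: 95×61/169 = 34.2899
  Treatment, Agree: 74×45/169 = 19.7041
  Treatment, Neutral: 74×63/169 = 27.5858
  Treatment, Disagree: 74×61/169 = 26.7101
Contributions (O − E)²/E:
  (15 − 25.2959)²/25.2959 = 4.1906
  (38 − 35.4142)²/35.4142 = 0.1888
  (42 − 34.2899)²/34.2899 = 1.7336
  (30 − 19.7041)²/19.7041 = 5.3799
  (25 − 27.5858)²/27.5858 = 0.2424
  (19 − 26.7101)²/26.7101 = 2.2256
χ² = 4.1906 + 0.1888 + 1.7336 + 5.3799 + 0.2424 + 2.2256 = 13.961

13.961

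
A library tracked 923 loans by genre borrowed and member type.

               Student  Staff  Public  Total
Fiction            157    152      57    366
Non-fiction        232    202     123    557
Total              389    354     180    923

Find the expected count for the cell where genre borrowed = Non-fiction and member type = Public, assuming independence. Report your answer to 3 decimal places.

108.624

Row total (Non-fiction) = 557; column total (Public) = 180; grand total N = 923.
Expected count = (row total × column total) / N = 557 × 180 / 923 = 108.624.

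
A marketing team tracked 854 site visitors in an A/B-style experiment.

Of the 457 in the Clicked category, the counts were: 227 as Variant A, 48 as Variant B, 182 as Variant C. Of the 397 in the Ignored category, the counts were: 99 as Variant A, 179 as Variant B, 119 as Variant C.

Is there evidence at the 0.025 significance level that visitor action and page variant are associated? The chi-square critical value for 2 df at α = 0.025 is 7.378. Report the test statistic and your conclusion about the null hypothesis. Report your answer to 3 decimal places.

135.496; reject H₀

Row totals: 457, 397. Column totals: 326, 227, 301. Grand total N = 854.
Expected counts (row total × column total / N):
  Clicked, Variant A: 457×326/854 = 174.4520
  Clicked, Variant B: 457×227/854 = 121.4742
  Clicked, Variant C: 457×301/854 = 161.0738
  Ignored, Variant A: 397×326/854 = 151.5480
  Ignored, Variant B: 397×227/854 = 105.5258
  Ignored, Variant C: 397×301/854 = 139.9262
Contributions (O − E)²/E:
  (227 − 174.4520)²/174.4520 = 15.8284
  (48 − 121.4742)²/121.4742 = 44.4412
  (182 − 161.0738)²/161.0738 = 2.7187
  (99 − 151.5480)²/151.5480 = 18.2206
  (179 − 105.5258)²/105.5258 = 51.1577
  (119 − 139.9262)²/139.9262 = 3.1295
χ² = 15.8284 + 44.4412 + 2.7187 + 18.2206 + 51.1577 + 3.1295 = 135.496
df = (2−1)(3−1) = 2. Since 135.496 > 7.378, reject the null hypothesis of independence at α = 0.025.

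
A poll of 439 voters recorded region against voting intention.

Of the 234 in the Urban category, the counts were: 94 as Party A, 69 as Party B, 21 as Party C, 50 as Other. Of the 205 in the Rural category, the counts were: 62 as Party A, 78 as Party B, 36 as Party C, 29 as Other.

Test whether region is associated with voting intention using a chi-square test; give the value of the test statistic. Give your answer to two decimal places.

Row totals: 234, 205. Column totals: 156, 147, 57, 79. Grand total N = 439.
Expected counts (row total × column total / N):
  Urban, Party A: 234×156/439 = 83.1526
  Urban, Party B: 234×147/439 = 78.3554
  Urban, Party C: 234×57/439 = 30.3827
  Urban, Other: 234×79/439 = 42.1093
  Rural, Party A: 205×156/439 = 72.8474
  Rural, Party B: 205×147/439 = 68.6446
  Rural, Party C: 205×57/439 = 26.6173
  Rural, Other: 205×79/439 = 36.8907
Contributions (O − E)²/E:
  (94 − 83.1526)²/83.1526 = 1.4151
  (69 − 78.3554)²/78.3554 = 1.1170
  (21 − 30.3827)²/30.3827 = 2.8975
  (50 − 42.1093)²/42.1093 = 1.4786
  (62 − 72.8474)²/72.8474 = 1.6152
  (78 − 68.6446)²/68.6446 = 1.2750
  (36 − 26.6173)²/26.6173 = 3.3074
  (29 − 36.8907)²/36.8907 = 1.6878
χ² = 1.4151 + 1.1170 + 2.8975 + 1.4786 + 1.6152 + 1.2750 + 3.3074 + 1.6878 = 14.79

14.79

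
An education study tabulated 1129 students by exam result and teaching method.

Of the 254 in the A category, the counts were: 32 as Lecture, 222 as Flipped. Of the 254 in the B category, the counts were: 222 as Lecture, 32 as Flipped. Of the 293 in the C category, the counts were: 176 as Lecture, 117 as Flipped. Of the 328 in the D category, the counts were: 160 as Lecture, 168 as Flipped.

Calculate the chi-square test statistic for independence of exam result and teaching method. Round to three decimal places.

Row totals: 254, 254, 293, 328. Column totals: 590, 539. Grand total N = 1129.
Expected counts (row total × column total / N):
  A, Lecture: 254×590/1129 = 132.7369
  A, Flipped: 254×539/1129 = 121.2631
  B, Lecture: 254×590/1129 = 132.7369
  B, Flipped: 254×539/1129 = 121.2631
  C, Lecture: 293×590/1129 = 153.1178
  C, Flipped: 293×539/1129 = 139.8822
  D, Lecture: 328×590/1129 = 171.4083
  D, Flipped: 328×539/1129 = 156.5917
Contributions (O − E)²/E:
  (32 − 132.7369)²/132.7369 = 76.4514
  (222 − 121.2631)²/121.2631 = 83.6852
  (222 − 132.7369)²/132.7369 = 60.0278
  (32 − 121.2631)²/121.2631 = 65.7075
  (176 − 153.1178)²/153.1178 = 3.4196
  (117 − 139.8822)²/139.8822 = 3.7431
  (160 − 171.4083)²/171.4083 = 0.7593
  (168 − 156.5917)²/156.5917 = 0.8311
χ² = 76.4514 + 83.6852 + 60.0278 + 65.7075 + 3.4196 + 3.7431 + 0.7593 + 0.8311 = 294.625

294.625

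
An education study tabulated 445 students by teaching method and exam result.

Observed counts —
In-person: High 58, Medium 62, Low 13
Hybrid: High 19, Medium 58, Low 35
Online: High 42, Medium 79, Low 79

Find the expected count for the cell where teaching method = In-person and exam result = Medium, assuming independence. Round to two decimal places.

59.48

Row total (In-person) = 133; column total (Medium) = 199; grand total N = 445.
Expected count = (row total × column total) / N = 133 × 199 / 445 = 59.48.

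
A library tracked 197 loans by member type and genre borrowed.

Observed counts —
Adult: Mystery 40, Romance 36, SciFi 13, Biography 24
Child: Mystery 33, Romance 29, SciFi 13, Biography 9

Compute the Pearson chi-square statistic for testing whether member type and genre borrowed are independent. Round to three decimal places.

Row totals: 113, 84. Column totals: 73, 65, 26, 33. Grand total N = 197.
Expected counts (row total × column total / N):
  Adult, Mystery: 113×73/197 = 41.8731
  Adult, Romance: 113×65/197 = 37.2843
  Adult, SciFi: 113×26/197 = 14.9137
  Adult, Biography: 113×33/197 = 18.9289
  Child, Mystery: 84×73/197 = 31.1269
  Child, Romance: 84×65/197 = 27.7157
  Child, SciFi: 84×26/197 = 11.0863
  Child, Biography: 84×33/197 = 14.0711
Contributions (O − E)²/E:
  (40 − 41.8731)²/41.8731 = 0.0838
  (36 − 37.2843)²/37.2843 = 0.0442
  (13 − 14.9137)²/14.9137 = 0.2456
  (24 − 18.9289)²/18.9289 = 1.3586
  (33 − 31.1269)²/31.1269 = 0.1127
  (29 − 27.7157)²/27.7157 = 0.0595
  (13 − 11.0863)²/11.0863 = 0.3303
  (9 − 14.0711)²/14.0711 = 1.8276
χ² = 0.0838 + 0.0442 + 0.2456 + 1.3586 + 0.1127 + 0.0595 + 0.3303 + 1.8276 = 4.062

4.062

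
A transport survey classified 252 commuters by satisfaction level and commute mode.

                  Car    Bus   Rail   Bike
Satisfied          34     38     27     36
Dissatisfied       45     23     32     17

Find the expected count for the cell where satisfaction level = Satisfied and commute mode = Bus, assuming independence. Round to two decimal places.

Row total (Satisfied) = 135; column total (Bus) = 61; grand total N = 252.
Expected count = (row total × column total) / N = 135 × 61 / 252 = 32.68.

32.68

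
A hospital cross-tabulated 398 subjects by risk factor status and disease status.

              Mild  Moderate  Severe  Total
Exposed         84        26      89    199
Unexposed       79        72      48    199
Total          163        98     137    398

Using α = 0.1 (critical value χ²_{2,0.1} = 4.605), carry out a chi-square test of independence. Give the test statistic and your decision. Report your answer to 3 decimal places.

34.015; reject H₀

Grand total N = 398.
Expected counts (row total × column total / N):
  Exposed, Mild: 199×163/398 = 81.5000
  Exposed, Moderate: 199×98/398 = 49.0000
  Exposed, Severe: 199×137/398 = 68.5000
  Unexposed, Mild: 199×163/398 = 81.5000
  Unexposed, Moderate: 199×98/398 = 49.0000
  Unexposed, Severe: 199×137/398 = 68.5000
Contributions (O − E)²/E:
  (84 − 81.5000)²/81.5000 = 0.0767
  (26 − 49.0000)²/49.0000 = 10.7959
  (89 − 68.5000)²/68.5000 = 6.1350
  (79 − 81.5000)²/81.5000 = 0.0767
  (72 − 49.0000)²/49.0000 = 10.7959
  (48 − 68.5000)²/68.5000 = 6.1350
χ² = 0.0767 + 10.7959 + 6.1350 + 0.0767 + 10.7959 + 6.1350 = 34.015
df = (2−1)(3−1) = 2. Since 34.015 > 4.605, reject the null hypothesis of independence at α = 0.1.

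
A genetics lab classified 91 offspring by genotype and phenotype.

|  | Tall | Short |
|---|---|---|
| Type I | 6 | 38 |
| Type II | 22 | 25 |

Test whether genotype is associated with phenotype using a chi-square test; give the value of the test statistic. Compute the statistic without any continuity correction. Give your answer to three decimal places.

11.739

Row totals: 44, 47. Column totals: 28, 63. Grand total N = 91.
Expected counts (row total × column total / N):
  Type I, Tall: 44×28/91 = 13.53846
  Type I, Short: 44×63/91 = 30.46154
  Type II, Tall: 47×28/91 = 14.46154
  Type II, Short: 47×63/91 = 32.53846
Contributions (O − E)²/E:
  (6 − 13.53846)²/13.53846 = 4.1976
  (38 − 30.46154)²/30.46154 = 1.8656
  (22 − 14.46154)²/14.46154 = 3.9296
  (25 − 32.53846)²/32.53846 = 1.7465
χ² = 4.1976 + 1.8656 + 3.9296 + 1.7465 = 11.739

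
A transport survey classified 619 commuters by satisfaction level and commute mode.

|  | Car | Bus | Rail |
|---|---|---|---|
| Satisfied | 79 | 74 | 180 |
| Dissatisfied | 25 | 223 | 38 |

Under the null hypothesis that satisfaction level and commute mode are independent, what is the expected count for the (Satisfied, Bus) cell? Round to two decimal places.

159.78

Row total (Satisfied) = 333; column total (Bus) = 297; grand total N = 619.
Expected count = (row total × column total) / N = 333 × 297 / 619 = 159.78.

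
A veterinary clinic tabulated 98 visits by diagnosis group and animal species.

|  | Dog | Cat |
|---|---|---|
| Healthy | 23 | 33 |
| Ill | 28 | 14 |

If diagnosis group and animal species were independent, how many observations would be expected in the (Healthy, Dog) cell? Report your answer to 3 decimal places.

29.143

Row total (Healthy) = 56; column total (Dog) = 51; grand total N = 98.
Expected count = (row total × column total) / N = 56 × 51 / 98 = 29.143.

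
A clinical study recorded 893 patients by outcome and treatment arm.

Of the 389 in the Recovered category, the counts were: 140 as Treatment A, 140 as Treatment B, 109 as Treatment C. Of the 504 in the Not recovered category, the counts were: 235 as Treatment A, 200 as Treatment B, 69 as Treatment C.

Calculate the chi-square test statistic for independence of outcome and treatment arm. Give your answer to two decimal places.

Row totals: 389, 504. Column totals: 375, 340, 178. Grand total N = 893.
Expected counts (row total × column total / N):
  Recovered, Treatment A: 389×375/893 = 163.354
  Recovered, Treatment B: 389×340/893 = 148.108
  Recovered, Treatment C: 389×178/893 = 77.539
  Not recovered, Treatment A: 504×375/893 = 211.646
  Not recovered, Treatment B: 504×340/893 = 191.892
  Not recovered, Treatment C: 504×178/893 = 100.461
Contributions (O − E)²/E:
  (140 − 163.354)²/163.354 = 3.3388
  (140 − 148.108)²/148.108 = 0.4439
  (109 − 77.539)²/77.539 = 12.7651
  (235 − 211.646)²/211.646 = 2.5770
  (200 − 191.892)²/191.892 = 0.3426
  (69 − 100.461)²/100.461 = 9.8525
χ² = 3.3388 + 0.4439 + 12.7651 + 2.5770 + 0.3426 + 9.8525 = 29.32

29.32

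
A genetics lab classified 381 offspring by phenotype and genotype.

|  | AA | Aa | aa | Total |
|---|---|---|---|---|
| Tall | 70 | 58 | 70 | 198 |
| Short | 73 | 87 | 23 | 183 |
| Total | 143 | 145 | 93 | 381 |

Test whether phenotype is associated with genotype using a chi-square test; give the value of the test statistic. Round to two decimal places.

29.07

Grand total N = 381.
Expected counts (row total × column total / N):
  Tall, AA: 198×143/381 = 74.315
  Tall, Aa: 198×145/381 = 75.354
  Tall, aa: 198×93/381 = 48.331
  Short, AA: 183×143/381 = 68.685
  Short, Aa: 183×145/381 = 69.646
  Short, aa: 183×93/381 = 44.669
Contributions (O − E)²/E:
  (70 − 74.315)²/74.315 = 0.2505
  (58 − 75.354)²/75.354 = 3.9966
  (70 − 48.331)²/48.331 = 9.7152
  (73 − 68.685)²/68.685 = 0.2711
  (87 − 69.646)²/69.646 = 4.3242
  (23 − 44.669)²/44.669 = 10.5117
χ² = 0.2505 + 3.9966 + 9.7152 + 0.2711 + 4.3242 + 10.5117 = 29.07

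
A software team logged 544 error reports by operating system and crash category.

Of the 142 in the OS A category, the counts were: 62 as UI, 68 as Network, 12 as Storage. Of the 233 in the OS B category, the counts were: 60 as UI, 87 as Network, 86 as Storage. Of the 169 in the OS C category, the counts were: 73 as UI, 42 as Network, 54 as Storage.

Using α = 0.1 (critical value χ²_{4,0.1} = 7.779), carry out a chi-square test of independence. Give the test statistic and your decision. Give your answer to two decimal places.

Row totals: 142, 233, 169. Column totals: 195, 197, 152. Grand total N = 544.
Expected counts (row total × column total / N):
  OS A, UI: 142×195/544 = 50.901
  OS A, Network: 142×197/544 = 51.423
  OS A, Storage: 142×152/544 = 39.676
  OS B, UI: 233×195/544 = 83.520
  OS B, Network: 233×197/544 = 84.377
  OS B, Storage: 233×152/544 = 65.103
  OS C, UI: 169×195/544 = 60.579
  OS C, Network: 169×197/544 = 61.200
  OS C, Storage: 169×152/544 = 47.221
Contributions (O − E)²/E:
  (62 − 50.901)²/50.901 = 2.4201
  (68 − 51.423)²/51.423 = 5.3439
  (12 − 39.676)²/39.676 = 19.3054
  (60 − 83.520)²/83.520 = 6.6234
  (87 − 84.377)²/84.377 = 0.0815
  (86 − 65.103)²/65.103 = 6.7076
  (73 − 60.579)²/60.579 = 2.5468
  (42 − 61.200)²/61.200 = 6.0235
  (54 − 47.221)²/47.221 = 0.9732
χ² = 2.4201 + 5.3439 + 19.3054 + 6.6234 + 0.0815 + 6.7076 + 2.5468 + 6.0235 + 0.9732 = 50.03
df = (3−1)(3−1) = 4. Since 50.03 > 7.779, reject the null hypothesis of independence at α = 0.1.

50.03; reject H₀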